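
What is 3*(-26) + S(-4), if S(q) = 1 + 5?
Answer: -72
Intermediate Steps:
S(q) = 6
3*(-26) + S(-4) = 3*(-26) + 6 = -78 + 6 = -72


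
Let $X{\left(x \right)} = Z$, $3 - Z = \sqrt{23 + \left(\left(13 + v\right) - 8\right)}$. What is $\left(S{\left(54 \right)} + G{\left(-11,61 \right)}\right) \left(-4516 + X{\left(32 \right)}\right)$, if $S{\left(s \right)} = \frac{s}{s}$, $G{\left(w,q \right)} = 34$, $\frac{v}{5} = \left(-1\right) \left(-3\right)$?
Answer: $-157955 - 35 \sqrt{43} \approx -1.5818 \cdot 10^{5}$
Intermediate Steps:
$v = 15$ ($v = 5 \left(\left(-1\right) \left(-3\right)\right) = 5 \cdot 3 = 15$)
$Z = 3 - \sqrt{43}$ ($Z = 3 - \sqrt{23 + \left(\left(13 + 15\right) - 8\right)} = 3 - \sqrt{23 + \left(28 - 8\right)} = 3 - \sqrt{23 + 20} = 3 - \sqrt{43} \approx -3.5574$)
$S{\left(s \right)} = 1$
$X{\left(x \right)} = 3 - \sqrt{43}$
$\left(S{\left(54 \right)} + G{\left(-11,61 \right)}\right) \left(-4516 + X{\left(32 \right)}\right) = \left(1 + 34\right) \left(-4516 + \left(3 - \sqrt{43}\right)\right) = 35 \left(-4513 - \sqrt{43}\right) = -157955 - 35 \sqrt{43}$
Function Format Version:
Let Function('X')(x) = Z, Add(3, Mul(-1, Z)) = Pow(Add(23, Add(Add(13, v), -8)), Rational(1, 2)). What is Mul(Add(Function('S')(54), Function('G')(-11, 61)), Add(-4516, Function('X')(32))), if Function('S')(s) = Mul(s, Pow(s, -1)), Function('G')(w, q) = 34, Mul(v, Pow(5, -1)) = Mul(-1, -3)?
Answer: Add(-157955, Mul(-35, Pow(43, Rational(1, 2)))) ≈ -1.5818e+5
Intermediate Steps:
v = 15 (v = Mul(5, Mul(-1, -3)) = Mul(5, 3) = 15)
Z = Add(3, Mul(-1, Pow(43, Rational(1, 2)))) (Z = Add(3, Mul(-1, Pow(Add(23, Add(Add(13, 15), -8)), Rational(1, 2)))) = Add(3, Mul(-1, Pow(Add(23, Add(28, -8)), Rational(1, 2)))) = Add(3, Mul(-1, Pow(Add(23, 20), Rational(1, 2)))) = Add(3, Mul(-1, Pow(43, Rational(1, 2)))) ≈ -3.5574)
Function('S')(s) = 1
Function('X')(x) = Add(3, Mul(-1, Pow(43, Rational(1, 2))))
Mul(Add(Function('S')(54), Function('G')(-11, 61)), Add(-4516, Function('X')(32))) = Mul(Add(1, 34), Add(-4516, Add(3, Mul(-1, Pow(43, Rational(1, 2)))))) = Mul(35, Add(-4513, Mul(-1, Pow(43, Rational(1, 2))))) = Add(-157955, Mul(-35, Pow(43, Rational(1, 2))))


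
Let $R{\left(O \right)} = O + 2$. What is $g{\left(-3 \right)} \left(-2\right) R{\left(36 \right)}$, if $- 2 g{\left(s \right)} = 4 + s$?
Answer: $38$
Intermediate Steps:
$g{\left(s \right)} = -2 - \frac{s}{2}$ ($g{\left(s \right)} = - \frac{4 + s}{2} = -2 - \frac{s}{2}$)
$R{\left(O \right)} = 2 + O$
$g{\left(-3 \right)} \left(-2\right) R{\left(36 \right)} = \left(-2 - - \frac{3}{2}\right) \left(-2\right) \left(2 + 36\right) = \left(-2 + \frac{3}{2}\right) \left(-2\right) 38 = \left(- \frac{1}{2}\right) \left(-2\right) 38 = 1 \cdot 38 = 38$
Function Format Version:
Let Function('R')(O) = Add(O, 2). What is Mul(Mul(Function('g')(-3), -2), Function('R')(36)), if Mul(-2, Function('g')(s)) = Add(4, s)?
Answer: 38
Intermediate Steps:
Function('g')(s) = Add(-2, Mul(Rational(-1, 2), s)) (Function('g')(s) = Mul(Rational(-1, 2), Add(4, s)) = Add(-2, Mul(Rational(-1, 2), s)))
Function('R')(O) = Add(2, O)
Mul(Mul(Function('g')(-3), -2), Function('R')(36)) = Mul(Mul(Add(-2, Mul(Rational(-1, 2), -3)), -2), Add(2, 36)) = Mul(Mul(Add(-2, Rational(3, 2)), -2), 38) = Mul(Mul(Rational(-1, 2), -2), 38) = Mul(1, 38) = 38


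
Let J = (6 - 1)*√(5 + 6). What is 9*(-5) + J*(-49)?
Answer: -45 - 245*√11 ≈ -857.57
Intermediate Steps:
J = 5*√11 ≈ 16.583
9*(-5) + J*(-49) = 9*(-5) + (5*√11)*(-49) = -45 - 245*√11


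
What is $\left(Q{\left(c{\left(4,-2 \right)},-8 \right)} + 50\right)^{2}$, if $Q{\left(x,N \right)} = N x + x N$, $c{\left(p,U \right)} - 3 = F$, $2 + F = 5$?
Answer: $2116$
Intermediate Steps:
$F = 3$ ($F = -2 + 5 = 3$)
$c{\left(p,U \right)} = 6$ ($c{\left(p,U \right)} = 3 + 3 = 6$)
$Q{\left(x,N \right)} = 2 N x$ ($Q{\left(x,N \right)} = N x + N x = 2 N x$)
$\left(Q{\left(c{\left(4,-2 \right)},-8 \right)} + 50\right)^{2} = \left(2 \left(-8\right) 6 + 50\right)^{2} = \left(-96 + 50\right)^{2} = \left(-46\right)^{2} = 2116$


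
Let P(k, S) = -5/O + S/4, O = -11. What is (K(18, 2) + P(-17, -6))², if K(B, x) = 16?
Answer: 108241/484 ≈ 223.64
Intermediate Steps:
P(k, S) = 5/11 + S/4 (P(k, S) = -5/(-11) + S/4 = -5*(-1/11) + S*(¼) = 5/11 + S/4)
(K(18, 2) + P(-17, -6))² = (16 + (5/11 + (¼)*(-6)))² = (16 + (5/11 - 3/2))² = (16 - 23/22)² = (329/22)² = 108241/484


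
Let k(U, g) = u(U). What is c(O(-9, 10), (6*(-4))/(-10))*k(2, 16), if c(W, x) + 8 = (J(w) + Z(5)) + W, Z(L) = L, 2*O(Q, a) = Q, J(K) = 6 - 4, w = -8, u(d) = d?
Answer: -11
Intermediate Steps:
J(K) = 2
O(Q, a) = Q/2
k(U, g) = U
c(W, x) = -1 + W (c(W, x) = -8 + ((2 + 5) + W) = -8 + (7 + W) = -1 + W)
c(O(-9, 10), (6*(-4))/(-10))*k(2, 16) = (-1 + (½)*(-9))*2 = (-1 - 9/2)*2 = -11/2*2 = -11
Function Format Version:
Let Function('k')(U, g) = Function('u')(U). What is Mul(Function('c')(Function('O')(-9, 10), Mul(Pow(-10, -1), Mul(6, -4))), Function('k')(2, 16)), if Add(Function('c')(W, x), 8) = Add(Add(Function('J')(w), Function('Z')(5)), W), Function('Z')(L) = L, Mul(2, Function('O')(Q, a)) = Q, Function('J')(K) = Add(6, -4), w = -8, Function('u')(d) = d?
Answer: -11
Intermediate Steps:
Function('J')(K) = 2
Function('O')(Q, a) = Mul(Rational(1, 2), Q)
Function('k')(U, g) = U
Function('c')(W, x) = Add(-1, W) (Function('c')(W, x) = Add(-8, Add(Add(2, 5), W)) = Add(-8, Add(7, W)) = Add(-1, W))
Mul(Function('c')(Function('O')(-9, 10), Mul(Pow(-10, -1), Mul(6, -4))), Function('k')(2, 16)) = Mul(Add(-1, Mul(Rational(1, 2), -9)), 2) = Mul(Add(-1, Rational(-9, 2)), 2) = Mul(Rational(-11, 2), 2) = -11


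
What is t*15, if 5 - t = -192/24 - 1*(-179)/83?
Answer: 13500/83 ≈ 162.65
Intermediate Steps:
t = 900/83 (t = 5 - (-192/24 - 1*(-179)/83) = 5 - (-192*1/24 + 179*(1/83)) = 5 - (-8 + 179/83) = 5 - 1*(-485/83) = 5 + 485/83 = 900/83 ≈ 10.843)
t*15 = (900/83)*15 = 13500/83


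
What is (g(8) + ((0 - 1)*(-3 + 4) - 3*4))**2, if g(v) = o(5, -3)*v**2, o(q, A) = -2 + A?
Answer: 110889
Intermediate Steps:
g(v) = -5*v**2 (g(v) = (-2 - 3)*v**2 = -5*v**2)
(g(8) + ((0 - 1)*(-3 + 4) - 3*4))**2 = (-5*8**2 + ((0 - 1)*(-3 + 4) - 3*4))**2 = (-5*64 + (-1*1 - 12))**2 = (-320 + (-1 - 12))**2 = (-320 - 13)**2 = (-333)**2 = 110889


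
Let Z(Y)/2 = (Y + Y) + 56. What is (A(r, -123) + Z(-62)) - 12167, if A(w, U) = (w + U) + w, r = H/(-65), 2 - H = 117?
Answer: -161492/13 ≈ -12422.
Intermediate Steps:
H = -115 (H = 2 - 1*117 = 2 - 117 = -115)
r = 23/13 (r = -115/(-65) = -115*(-1/65) = 23/13 ≈ 1.7692)
A(w, U) = U + 2*w (A(w, U) = (U + w) + w = U + 2*w)
Z(Y) = 112 + 4*Y (Z(Y) = 2*((Y + Y) + 56) = 2*(2*Y + 56) = 2*(56 + 2*Y) = 112 + 4*Y)
(A(r, -123) + Z(-62)) - 12167 = ((-123 + 2*(23/13)) + (112 + 4*(-62))) - 12167 = ((-123 + 46/13) + (112 - 248)) - 12167 = (-1553/13 - 136) - 12167 = -3321/13 - 12167 = -161492/13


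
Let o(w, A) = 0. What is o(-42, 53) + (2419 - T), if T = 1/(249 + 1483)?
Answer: 4189707/1732 ≈ 2419.0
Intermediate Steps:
T = 1/1732 ≈ 0.00057737
o(-42, 53) + (2419 - T) = 0 + (2419 - 1*1/1732) = 0 + (2419 - 1/1732) = 0 + 4189707/1732 = 4189707/1732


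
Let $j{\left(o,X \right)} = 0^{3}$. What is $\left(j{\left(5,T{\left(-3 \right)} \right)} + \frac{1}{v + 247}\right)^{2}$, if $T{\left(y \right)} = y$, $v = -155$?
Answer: $\frac{1}{8464} \approx 0.00011815$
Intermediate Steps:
$j{\left(o,X \right)} = 0$
$\left(j{\left(5,T{\left(-3 \right)} \right)} + \frac{1}{v + 247}\right)^{2} = \left(0 + \frac{1}{-155 + 247}\right)^{2} = \left(0 + \frac{1}{92}\right)^{2} = \left(\frac{1}{92}\right)^{2} = \frac{1}{8464}$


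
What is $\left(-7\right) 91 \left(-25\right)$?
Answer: $15925$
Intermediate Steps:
$\left(-7\right) 91 \left(-25\right) = \left(-637\right) \left(-25\right) = 15925$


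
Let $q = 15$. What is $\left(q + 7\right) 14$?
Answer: $308$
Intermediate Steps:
$\left(q + 7\right) 14 = \left(15 + 7\right) 14 = 22 \cdot 14 = 308$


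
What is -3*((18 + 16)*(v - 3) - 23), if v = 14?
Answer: -1053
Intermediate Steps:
-3*((18 + 16)*(v - 3) - 23) = -3*((18 + 16)*(14 - 3) - 23) = -3*(34*11 - 23) = -3*(374 - 23) = -3*351 = -1053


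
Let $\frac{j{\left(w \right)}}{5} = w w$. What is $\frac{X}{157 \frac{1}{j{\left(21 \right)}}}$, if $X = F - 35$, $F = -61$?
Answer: $- \frac{211680}{157} \approx -1348.3$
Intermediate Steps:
$X = -96$ ($X = -61 - 35 = -96$)
$j{\left(w \right)} = 5 w^{2}$ ($j{\left(w \right)} = 5 w w = 5 w^{2}$)
$\frac{X}{157 \frac{1}{j{\left(21 \right)}}} = - \frac{96}{157 \frac{1}{5 \cdot 21^{2}}} = - \frac{96}{157 \frac{1}{5 \cdot 441}} = - \frac{96}{157 \cdot \frac{1}{2205}} = - \frac{96}{\frac{157}{2205}} = \left(-96\right) \frac{2205}{157} = - \frac{211680}{157}$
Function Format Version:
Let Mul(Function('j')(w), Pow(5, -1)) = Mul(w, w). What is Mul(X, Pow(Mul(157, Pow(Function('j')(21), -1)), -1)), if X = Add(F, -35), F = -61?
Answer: Rational(-211680, 157) ≈ -1348.3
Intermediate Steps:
X = -96 (X = Add(-61, -35) = -96)
Function('j')(w) = Mul(5, Pow(w, 2)) (Function('j')(w) = Mul(5, Mul(w, w)) = Mul(5, Pow(w, 2)))
Mul(X, Pow(Mul(157, Pow(Function('j')(21), -1)), -1)) = Mul(-96, Pow(Mul(157, Pow(Mul(5, Pow(21, 2)), -1)), -1)) = Mul(-96, Pow(Mul(157, Pow(Mul(5, 441), -1)), -1)) = Mul(-96, Pow(Mul(157, Pow(2205, -1)), -1)) = Mul(-96, Pow(Mul(157, Rational(1, 2205)), -1)) = Mul(-96, Pow(Rational(157, 2205), -1)) = Mul(-96, Rational(2205, 157)) = Rational(-211680, 157)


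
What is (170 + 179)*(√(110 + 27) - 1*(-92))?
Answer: 32108 + 349*√137 ≈ 36193.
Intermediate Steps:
(170 + 179)*(√(110 + 27) - 1*(-92)) = 349*(√137 + 92) = 349*(92 + √137) = 32108 + 349*√137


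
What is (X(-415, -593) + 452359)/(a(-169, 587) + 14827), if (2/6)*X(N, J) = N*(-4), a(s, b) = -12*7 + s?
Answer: 457339/14574 ≈ 31.380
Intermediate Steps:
a(s, b) = -84 + s
X(N, J) = -12*N (X(N, J) = 3*(N*(-4)) = 3*(-4*N) = -12*N)
(X(-415, -593) + 452359)/(a(-169, 587) + 14827) = (-12*(-415) + 452359)/((-84 - 169) + 14827) = (4980 + 452359)/(-253 + 14827) = 457339/14574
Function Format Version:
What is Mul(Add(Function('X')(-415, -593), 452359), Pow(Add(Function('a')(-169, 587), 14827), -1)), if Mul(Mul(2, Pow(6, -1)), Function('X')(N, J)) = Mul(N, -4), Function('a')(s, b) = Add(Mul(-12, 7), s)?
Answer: Rational(457339, 14574) ≈ 31.380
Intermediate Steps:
Function('a')(s, b) = Add(-84, s)
Function('X')(N, J) = Mul(-12, N) (Function('X')(N, J) = Mul(3, Mul(N, -4)) = Mul(3, Mul(-4, N)) = Mul(-12, N))
Mul(Add(Function('X')(-415, -593), 452359), Pow(Add(Function('a')(-169, 587), 14827), -1)) = Mul(Add(Mul(-12, -415), 452359), Pow(Add(Add(-84, -169), 14827), -1)) = Mul(Add(4980, 452359), Pow(Add(-253, 14827), -1)) = Mul(457339, Pow(14574, -1)) = Mul(457339, Rational(1, 14574)) = Rational(457339, 14574)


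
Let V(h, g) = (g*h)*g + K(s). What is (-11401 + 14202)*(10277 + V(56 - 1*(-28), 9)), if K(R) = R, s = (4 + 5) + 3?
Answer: 47877493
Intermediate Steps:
s = 12 (s = 9 + 3 = 12)
V(h, g) = 12 + h*g**2 (V(h, g) = (g*h)*g + 12 = h*g**2 + 12 = 12 + h*g**2)
(-11401 + 14202)*(10277 + V(56 - 1*(-28), 9)) = (-11401 + 14202)*(10277 + (12 + (56 - 1*(-28))*9**2)) = 2801*(10277 + (12 + (56 + 28)*81)) = 2801*(10277 + (12 + 84*81)) = 2801*(10277 + (12 + 6804)) = 2801*(10277 + 6816) = 2801*17093 = 47877493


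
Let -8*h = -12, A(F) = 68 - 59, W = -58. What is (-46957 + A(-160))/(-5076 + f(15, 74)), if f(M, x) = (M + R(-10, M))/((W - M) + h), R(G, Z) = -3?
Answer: 1678391/181473 ≈ 9.2487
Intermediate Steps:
A(F) = 9
h = 3/2 (h = -1/8*(-12) = 3/2 ≈ 1.5000)
f(M, x) = (-3 + M)/(-113/2 - M) (f(M, x) = (M - 3)/((-58 - M) + 3/2) = (-3 + M)/(-113/2 - M))
(-46957 + A(-160))/(-5076 + f(15, 74)) = (-46957 + 9)/(-5076 + 2*(3 - 1*15)/(113 + 2*15)) = -46948/(-5076 + 2*(3 - 15)/(113 + 30)) = -46948/(-5076 + 2*(-12)/143) = -46948/(-5076 + 2*(1/143)*(-12)) = -46948/(-5076 - 24/143) = -46948/(-725892/143) = -46948*(-143/725892) = 1678391/181473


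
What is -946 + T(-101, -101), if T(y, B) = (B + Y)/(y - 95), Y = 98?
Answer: -185413/196 ≈ -945.98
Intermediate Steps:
T(y, B) = (98 + B)/(-95 + y) (T(y, B) = (B + 98)/(y - 95) = (98 + B)/(-95 + y))
-946 + T(-101, -101) = -946 + (98 - 101)/(-95 - 101) = -946 - 3/(-196) = -946 - 1/196*(-3) = -946 + 3/196 = -185413/196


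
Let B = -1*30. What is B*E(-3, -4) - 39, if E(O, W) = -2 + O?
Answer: 111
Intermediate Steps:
B = -30
B*E(-3, -4) - 39 = -30*(-2 - 3) - 39 = -30*(-5) - 39 = 150 - 39 = 111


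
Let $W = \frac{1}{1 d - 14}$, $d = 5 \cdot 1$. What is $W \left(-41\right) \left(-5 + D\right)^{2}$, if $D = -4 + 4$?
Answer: $\frac{1025}{9} \approx 113.89$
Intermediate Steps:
$d = 5$
$D = 0$
$W = - \frac{1}{9}$ ($W = \frac{1}{1 \cdot 5 - 14} = \frac{1}{5 - 14} = \frac{1}{-9} = - \frac{1}{9} \approx -0.11111$)
$W \left(-41\right) \left(-5 + D\right)^{2} = \left(- \frac{1}{9}\right) \left(-41\right) \left(-5 + 0\right)^{2} = \frac{41 \left(-5\right)^{2}}{9} = \frac{41}{9} \cdot 25 = \frac{1025}{9}$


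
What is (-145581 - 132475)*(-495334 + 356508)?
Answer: 38601402256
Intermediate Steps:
(-145581 - 132475)*(-495334 + 356508) = -278056*(-138826) = 38601402256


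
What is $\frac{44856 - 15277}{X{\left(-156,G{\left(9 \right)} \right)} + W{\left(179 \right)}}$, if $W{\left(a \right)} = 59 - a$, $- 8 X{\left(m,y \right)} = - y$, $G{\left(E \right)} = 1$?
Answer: $- \frac{236632}{959} \approx -246.75$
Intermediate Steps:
$X{\left(m,y \right)} = \frac{y}{8}$ ($X{\left(m,y \right)} = - \frac{\left(-1\right) y}{8} = \frac{y}{8}$)
$\frac{44856 - 15277}{X{\left(-156,G{\left(9 \right)} \right)} + W{\left(179 \right)}} = \frac{44856 - 15277}{\frac{1}{8} \cdot 1 + \left(59 - 179\right)} = \frac{29579}{\frac{1}{8} + \left(59 - 179\right)} = \frac{29579}{\frac{1}{8} - 120} = \frac{29579}{- \frac{959}{8}} = 29579 \left(- \frac{8}{959}\right) = - \frac{236632}{959}$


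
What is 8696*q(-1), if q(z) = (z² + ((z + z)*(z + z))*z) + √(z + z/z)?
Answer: -26088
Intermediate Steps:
q(z) = z² + √(1 + z) + 4*z³ (q(z) = (z² + ((2*z)*(2*z))*z) + √(z + 1) = (z² + (4*z²)*z) + √(1 + z) = (z² + 4*z³) + √(1 + z) = z² + √(1 + z) + 4*z³)
8696*q(-1) = 8696*((-1)² + √(1 - 1) + 4*(-1)³) = 8696*(1 + √0 + 4*(-1)) = 8696*(1 + 0 - 4) = 8696*(-3) = -26088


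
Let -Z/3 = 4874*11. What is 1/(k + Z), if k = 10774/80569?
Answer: -80569/12958868324 ≈ -6.2173e-6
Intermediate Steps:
Z = -160842 (Z = -14622*11 = -3*53614 = -160842)
k = 10774/80569 (k = 10774*(1/80569) = 10774/80569 ≈ 0.13372)
1/(k + Z) = 1/(10774/80569 - 160842) = 1/(-12958868324/80569) = -80569/12958868324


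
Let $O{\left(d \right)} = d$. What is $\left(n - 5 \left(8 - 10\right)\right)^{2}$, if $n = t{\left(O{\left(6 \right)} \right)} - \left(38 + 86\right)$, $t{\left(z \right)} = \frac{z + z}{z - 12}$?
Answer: $13456$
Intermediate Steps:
$t{\left(z \right)} = \frac{2 z}{-12 + z}$
$n = -126$ ($n = 2 \cdot 6 \frac{1}{-12 + 6} - \left(38 + 86\right) = 2 \cdot 6 \frac{1}{-6} - 124 = 2 \cdot 6 \left(- \frac{1}{6}\right) - 124 = -2 - 124 = -126$)
$\left(n - 5 \left(8 - 10\right)\right)^{2} = \left(-126 - 5 \left(8 - 10\right)\right)^{2} = \left(-126 - -10\right)^{2} = \left(-126 + 10\right)^{2} = \left(-116\right)^{2} = 13456$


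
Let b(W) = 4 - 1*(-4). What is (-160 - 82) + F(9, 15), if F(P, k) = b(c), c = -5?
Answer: -234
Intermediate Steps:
b(W) = 8 (b(W) = 4 + 4 = 8)
F(P, k) = 8
(-160 - 82) + F(9, 15) = (-160 - 82) + 8 = -242 + 8 = -234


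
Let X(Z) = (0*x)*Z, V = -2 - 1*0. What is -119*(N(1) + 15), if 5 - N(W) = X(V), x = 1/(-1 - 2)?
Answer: -2380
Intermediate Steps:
V = -2 (V = -2 + 0 = -2)
x = -⅓ (x = 1/(-3) = -⅓ ≈ -0.33333)
X(Z) = 0 (X(Z) = (0*(-⅓))*Z = 0*Z = 0)
N(W) = 5 (N(W) = 5 - 1*0 = 5 + 0 = 5)
-119*(N(1) + 15) = -119*(5 + 15) = -119*20 = -2380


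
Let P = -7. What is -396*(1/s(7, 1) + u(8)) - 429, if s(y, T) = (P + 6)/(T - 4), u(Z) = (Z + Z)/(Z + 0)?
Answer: -2409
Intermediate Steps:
u(Z) = 2 (u(Z) = (2*Z)/Z = 2)
s(y, T) = -1/(-4 + T) (s(y, T) = (-7 + 6)/(T - 4) = -1/(-4 + T))
-396*(1/s(7, 1) + u(8)) - 429 = -396*(1/(-1/(-4 + 1)) + 2) - 429 = -396*(1/(-1/(-3)) + 2) - 429 = -396*(1/(-1*(-1/3)) + 2) - 429 = -396*(1/(1/3) + 2) - 429 = -396*(3 + 2) - 429 = -396*5 - 429 = -1980 - 429 = -2409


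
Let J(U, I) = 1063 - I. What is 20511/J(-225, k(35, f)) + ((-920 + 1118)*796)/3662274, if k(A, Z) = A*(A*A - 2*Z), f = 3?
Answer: -1038789303/2308453378 ≈ -0.44999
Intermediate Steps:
k(A, Z) = A*(A**2 - 2*Z)
20511/J(-225, k(35, f)) + ((-920 + 1118)*796)/3662274 = 20511/(1063 - 35*(35**2 - 2*3)) + ((-920 + 1118)*796)/3662274 = 20511/(1063 - 35*(1225 - 6)) + (198*796)*(1/3662274) = 20511/(1063 - 35*1219) + 157608*(1/3662274) = 20511/(1063 - 1*42665) + 2388/55489 = 20511/(1063 - 42665) + 2388/55489 = 20511/(-41602) + 2388/55489 = 20511*(-1/41602) + 2388/55489 = -20511/41602 + 2388/55489 = -1038789303/2308453378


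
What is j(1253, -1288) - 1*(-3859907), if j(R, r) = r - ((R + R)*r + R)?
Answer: 7085094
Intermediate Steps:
j(R, r) = r - R - 2*R*r (j(R, r) = r - ((2*R)*r + R) = r - (2*R*r + R) = r - (R + 2*R*r) = r + (-R - 2*R*r) = r - R - 2*R*r)
j(1253, -1288) - 1*(-3859907) = (-1288 - 1*1253 - 2*1253*(-1288)) - 1*(-3859907) = (-1288 - 1253 + 3227728) + 3859907 = 3225187 + 3859907 = 7085094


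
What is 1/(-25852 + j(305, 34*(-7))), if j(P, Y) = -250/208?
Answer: -104/2688733 ≈ -3.8680e-5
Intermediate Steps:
j(P, Y) = -125/104 (j(P, Y) = -250*1/208 = -125/104)
1/(-25852 + j(305, 34*(-7))) = 1/(-25852 - 125/104) = 1/(-2688733/104) = -104/2688733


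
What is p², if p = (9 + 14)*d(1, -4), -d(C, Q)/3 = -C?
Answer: 4761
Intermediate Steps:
d(C, Q) = 3*C (d(C, Q) = -(-3)*C = 3*C)
p = 69 (p = (9 + 14)*(3*1) = 23*3 = 69)
p² = 69² = 4761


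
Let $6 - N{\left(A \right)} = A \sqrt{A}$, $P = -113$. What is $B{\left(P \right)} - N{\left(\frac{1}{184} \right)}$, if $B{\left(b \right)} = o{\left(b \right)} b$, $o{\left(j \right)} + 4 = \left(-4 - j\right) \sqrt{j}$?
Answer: $446 + \frac{\sqrt{46}}{16928} - 12317 i \sqrt{113} \approx 446.0 - 1.3093 \cdot 10^{5} i$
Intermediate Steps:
$o{\left(j \right)} = -4 + \sqrt{j} \left(-4 - j\right)$ ($o{\left(j \right)} = -4 + \left(-4 - j\right) \sqrt{j} = -4 + \sqrt{j} \left(-4 - j\right)$)
$N{\left(A \right)} = 6 - A^{\frac{3}{2}}$ ($N{\left(A \right)} = 6 - A \sqrt{A} = 6 - A^{\frac{3}{2}}$)
$B{\left(b \right)} = b \left(-4 - b^{\frac{3}{2}} - 4 \sqrt{b}\right)$ ($B{\left(b \right)} = \left(-4 - b^{\frac{3}{2}} - 4 \sqrt{b}\right) b = b \left(-4 - b^{\frac{3}{2}} - 4 \sqrt{b}\right)$)
$B{\left(P \right)} - N{\left(\frac{1}{184} \right)} = \left(-1\right) \left(-113\right) \left(4 + \left(-113\right)^{\frac{3}{2}} + 4 \sqrt{-113}\right) - \left(6 - \left(\frac{1}{184}\right)^{\frac{3}{2}}\right) = \left(-1\right) \left(-113\right) \left(4 - 113 i \sqrt{113} + 4 i \sqrt{113}\right) - \left(6 - \left(\frac{1}{184}\right)^{\frac{3}{2}}\right) = \left(-1\right) \left(-113\right) \left(4 - 113 i \sqrt{113} + 4 i \sqrt{113}\right) - \left(6 - \frac{\sqrt{46}}{16928}\right) = \left(-1\right) \left(-113\right) \left(4 - 109 i \sqrt{113}\right) - \left(6 - \frac{\sqrt{46}}{16928}\right) = \left(452 - 12317 i \sqrt{113}\right) - \left(6 - \frac{\sqrt{46}}{16928}\right) = 446 + \frac{\sqrt{46}}{16928} - 12317 i \sqrt{113}$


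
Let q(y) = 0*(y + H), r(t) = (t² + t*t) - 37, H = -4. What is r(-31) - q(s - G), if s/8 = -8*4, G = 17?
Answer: 1885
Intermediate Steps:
s = -256 (s = 8*(-8*4) = 8*(-32) = -256)
r(t) = -37 + 2*t² (r(t) = (t² + t²) - 37 = 2*t² - 37 = -37 + 2*t²)
q(y) = 0 (q(y) = 0*(y - 4) = 0*(-4 + y) = 0)
r(-31) - q(s - G) = (-37 + 2*(-31)²) - 1*0 = (-37 + 2*961) + 0 = (-37 + 1922) + 0 = 1885 + 0 = 1885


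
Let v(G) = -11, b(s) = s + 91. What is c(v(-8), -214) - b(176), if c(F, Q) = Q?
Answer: -481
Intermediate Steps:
b(s) = 91 + s
c(v(-8), -214) - b(176) = -214 - (91 + 176) = -214 - 1*267 = -214 - 267 = -481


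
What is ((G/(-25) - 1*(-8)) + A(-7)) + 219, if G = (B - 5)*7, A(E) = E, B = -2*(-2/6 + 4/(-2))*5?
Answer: 3223/15 ≈ 214.87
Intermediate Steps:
B = 70/3 (B = -2*(-2*⅙ + 4*(-½))*5 = -2*(-⅓ - 2)*5 = -2*(-7/3)*5 = (14/3)*5 = 70/3 ≈ 23.333)
G = 385/3 (G = (70/3 - 5)*7 = (55/3)*7 = 385/3 ≈ 128.33)
((G/(-25) - 1*(-8)) + A(-7)) + 219 = (((385/3)/(-25) - 1*(-8)) - 7) + 219 = (((385/3)*(-1/25) + 8) - 7) + 219 = ((-77/15 + 8) - 7) + 219 = (43/15 - 7) + 219 = -62/15 + 219 = 3223/15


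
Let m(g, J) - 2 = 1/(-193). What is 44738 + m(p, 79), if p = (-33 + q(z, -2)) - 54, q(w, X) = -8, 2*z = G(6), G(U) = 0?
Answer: 8634819/193 ≈ 44740.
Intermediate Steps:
z = 0 (z = (½)*0 = 0)
p = -95 (p = (-33 - 8) - 54 = -41 - 54 = -95)
m(g, J) = 385/193 (m(g, J) = 2 + 1/(-193) = 2 - 1/193 = 385/193)
44738 + m(p, 79) = 44738 + 385/193 = 8634819/193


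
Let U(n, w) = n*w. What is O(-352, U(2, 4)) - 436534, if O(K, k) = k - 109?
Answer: -436635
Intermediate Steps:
O(K, k) = -109 + k
O(-352, U(2, 4)) - 436534 = (-109 + 2*4) - 436534 = (-109 + 8) - 436534 = -101 - 436534 = -436635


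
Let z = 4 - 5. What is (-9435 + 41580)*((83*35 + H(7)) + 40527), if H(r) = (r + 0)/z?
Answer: 1395896625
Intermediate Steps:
z = -1
H(r) = -r (H(r) = (r + 0)/(-1) = r*(-1) = -r)
(-9435 + 41580)*((83*35 + H(7)) + 40527) = (-9435 + 41580)*((83*35 - 1*7) + 40527) = 32145*((2905 - 7) + 40527) = 32145*(2898 + 40527) = 32145*43425 = 1395896625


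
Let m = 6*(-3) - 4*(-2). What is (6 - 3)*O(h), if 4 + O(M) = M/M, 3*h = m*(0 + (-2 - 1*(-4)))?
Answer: -9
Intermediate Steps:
m = -10 (m = -18 + 8 = -10)
h = -20/3 (h = (-10*(0 + (-2 - 1*(-4))))/3 = (-10*(0 + (-2 + 4)))/3 = (-10*(0 + 2))/3 = (-10*2)/3 = (1/3)*(-20) = -20/3 ≈ -6.6667)
O(M) = -3 (O(M) = -4 + M/M = -4 + 1 = -3)
(6 - 3)*O(h) = (6 - 3)*(-3) = 3*(-3) = -9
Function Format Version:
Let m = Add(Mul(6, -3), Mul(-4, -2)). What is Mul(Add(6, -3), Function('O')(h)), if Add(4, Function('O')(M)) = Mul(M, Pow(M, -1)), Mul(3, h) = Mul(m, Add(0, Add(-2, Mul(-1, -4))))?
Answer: -9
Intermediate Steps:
m = -10 (m = Add(-18, 8) = -10)
h = Rational(-20, 3) (h = Mul(Rational(1, 3), Mul(-10, Add(0, Add(-2, Mul(-1, -4))))) = Mul(Rational(1, 3), Mul(-10, Add(0, Add(-2, 4)))) = Mul(Rational(1, 3), Mul(-10, Add(0, 2))) = Mul(Rational(1, 3), Mul(-10, 2)) = Mul(Rational(1, 3), -20) = Rational(-20, 3) ≈ -6.6667)
Function('O')(M) = -3 (Function('O')(M) = Add(-4, Mul(M, Pow(M, -1))) = Add(-4, 1) = -3)
Mul(Add(6, -3), Function('O')(h)) = Mul(Add(6, -3), -3) = Mul(3, -3) = -9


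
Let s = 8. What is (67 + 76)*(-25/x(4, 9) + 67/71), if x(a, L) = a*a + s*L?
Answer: 53573/568 ≈ 94.319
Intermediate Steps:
x(a, L) = a**2 + 8*L (x(a, L) = a*a + 8*L = a**2 + 8*L)
(67 + 76)*(-25/x(4, 9) + 67/71) = (67 + 76)*(-25/(4**2 + 8*9) + 67/71) = 143*(-25/(16 + 72) + 67*(1/71)) = 143*(-25/88 + 67/71) = 143*(4121/6248) = 53573/568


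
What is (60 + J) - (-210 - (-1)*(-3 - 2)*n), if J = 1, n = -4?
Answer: 251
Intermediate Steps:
(60 + J) - (-210 - (-1)*(-3 - 2)*n) = (60 + 1) - (-210 - (-1)*(-3 - 2)*(-4)) = 61 - (-210 - (-1)*(-5*(-4))) = 61 - (-210 - (-1)*20) = 61 - (-210 - 1*(-20)) = 61 - (-210 + 20) = 61 - 1*(-190) = 61 + 190 = 251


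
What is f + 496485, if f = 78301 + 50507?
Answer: 625293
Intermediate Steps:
f = 128808
f + 496485 = 128808 + 496485 = 625293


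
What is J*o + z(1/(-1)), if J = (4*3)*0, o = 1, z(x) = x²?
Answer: 1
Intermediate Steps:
J = 0 (J = 12*0 = 0)
J*o + z(1/(-1)) = 0*1 + (1/(-1))² = 0 + (1*(-1))² = 0 + (-1)² = 0 + 1 = 1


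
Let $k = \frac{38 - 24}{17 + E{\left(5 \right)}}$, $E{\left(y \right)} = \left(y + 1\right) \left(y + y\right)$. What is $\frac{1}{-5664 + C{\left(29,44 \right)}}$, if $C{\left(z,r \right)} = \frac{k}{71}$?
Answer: $- \frac{781}{4423582} \approx -0.00017655$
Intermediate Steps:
$E{\left(y \right)} = 2 y \left(1 + y\right)$ ($E{\left(y \right)} = \left(1 + y\right) 2 y = 2 y \left(1 + y\right)$)
$k = \frac{2}{11}$ ($k = \frac{38 - 24}{17 + 2 \cdot 5 \left(1 + 5\right)} = \frac{14}{17 + 2 \cdot 5 \cdot 6} = \frac{14}{17 + 60} = \frac{14}{77} = 14 \cdot \frac{1}{77} = \frac{2}{11} \approx 0.18182$)
$C{\left(z,r \right)} = \frac{2}{781}$ ($C{\left(z,r \right)} = \frac{2}{11 \cdot 71} = \frac{2}{11} \cdot \frac{1}{71} = \frac{2}{781}$)
$\frac{1}{-5664 + C{\left(29,44 \right)}} = \frac{1}{-5664 + \frac{2}{781}} = \frac{1}{- \frac{4423582}{781}} = - \frac{781}{4423582}$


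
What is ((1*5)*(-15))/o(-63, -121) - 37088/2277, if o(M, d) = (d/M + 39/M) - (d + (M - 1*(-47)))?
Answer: -333906569/19839501 ≈ -16.830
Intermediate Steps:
o(M, d) = -47 - M - d + 39/M + d/M (o(M, d) = (39/M + d/M) - (d + (M + 47)) = (39/M + d/M) - (d + (47 + M)) = (39/M + d/M) - (47 + M + d) = (39/M + d/M) + (-47 - M - d) = -47 - M - d + 39/M + d/M)
((1*5)*(-15))/o(-63, -121) - 37088/2277 = ((1*5)*(-15))/(((39 - 121 - 1*(-63)*(47 - 63 - 121))/(-63))) - 37088/2277 = (5*(-15))/((-(39 - 121 - 1*(-63)*(-137))/63)) - 37088*1/2277 = -75*(-63/(39 - 121 - 8631)) - 37088/2277 = -75/((-1/63*(-8713))) - 37088/2277 = -75/8713/63 - 37088/2277 = -75*63/8713 - 37088/2277 = -4725/8713 - 37088/2277 = -333906569/19839501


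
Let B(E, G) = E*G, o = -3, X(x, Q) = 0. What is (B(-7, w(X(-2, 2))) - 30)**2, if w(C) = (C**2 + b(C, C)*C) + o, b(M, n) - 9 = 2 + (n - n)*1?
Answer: 81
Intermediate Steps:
b(M, n) = 11 (b(M, n) = 9 + (2 + (n - n)*1) = 9 + (2 + 0*1) = 9 + (2 + 0) = 9 + 2 = 11)
w(C) = -3 + C**2 + 11*C (w(C) = (C**2 + 11*C) - 3 = -3 + C**2 + 11*C)
(B(-7, w(X(-2, 2))) - 30)**2 = (-7*(-3 + 0**2 + 11*0) - 30)**2 = (-7*(-3 + 0 + 0) - 30)**2 = (-7*(-3) - 30)**2 = (21 - 30)**2 = (-9)**2 = 81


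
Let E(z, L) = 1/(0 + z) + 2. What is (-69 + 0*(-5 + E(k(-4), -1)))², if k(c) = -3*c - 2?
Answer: 4761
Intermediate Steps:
k(c) = -2 - 3*c
E(z, L) = 2 + 1/z (E(z, L) = 1/z + 2 = 2 + 1/z)
(-69 + 0*(-5 + E(k(-4), -1)))² = (-69 + 0*(-5 + (2 + 1/(-2 - 3*(-4)))))² = (-69 + 0*(-5 + (2 + 1/(-2 + 12))))² = (-69 + 0*(-5 + (2 + 1/10)))² = (-69 + 0*(-5 + (2 + ⅒)))² = (-69 + 0*(-5 + 21/10))² = (-69 + 0*(-29/10))² = (-69 + 0)² = (-69)² = 4761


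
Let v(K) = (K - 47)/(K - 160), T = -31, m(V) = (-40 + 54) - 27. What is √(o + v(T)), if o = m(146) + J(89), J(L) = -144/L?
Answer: I*√4106091451/16999 ≈ 3.7696*I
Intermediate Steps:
m(V) = -13 (m(V) = 14 - 27 = -13)
o = -1301/89 (o = -13 - 144/89 = -1301/89 ≈ -14.618)
v(K) = (-47 + K)/(-160 + K)
√(o + v(T)) = √(-1301/89 + (-47 - 31)/(-160 - 31)) = √(-1301/89 - 78/(-191)) = √(-1301/89 - 1/191*(-78)) = √(-1301/89 + 78/191) = √(-241549/16999) = I*√4106091451/16999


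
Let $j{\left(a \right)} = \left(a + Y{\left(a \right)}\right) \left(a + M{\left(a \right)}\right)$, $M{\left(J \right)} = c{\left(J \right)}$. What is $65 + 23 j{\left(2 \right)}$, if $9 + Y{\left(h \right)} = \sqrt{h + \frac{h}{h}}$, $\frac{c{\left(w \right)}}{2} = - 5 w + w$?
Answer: $2319 - 322 \sqrt{3} \approx 1761.3$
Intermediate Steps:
$c{\left(w \right)} = - 8 w$ ($c{\left(w \right)} = 2 \left(- 5 w + w\right) = 2 \left(- 4 w\right) = - 8 w$)
$M{\left(J \right)} = - 8 J$
$Y{\left(h \right)} = -9 + \sqrt{1 + h}$ ($Y{\left(h \right)} = -9 + \sqrt{h + \frac{h}{h}} = -9 + \sqrt{h + 1} = -9 + \sqrt{1 + h}$)
$j{\left(a \right)} = - 7 a \left(-9 + a + \sqrt{1 + a}\right)$ ($j{\left(a \right)} = \left(a + \left(-9 + \sqrt{1 + a}\right)\right) \left(a - 8 a\right) = \left(-9 + a + \sqrt{1 + a}\right) \left(- 7 a\right) = - 7 a \left(-9 + a + \sqrt{1 + a}\right)$)
$65 + 23 j{\left(2 \right)} = 65 + 23 \cdot 7 \cdot 2 \left(9 - 2 - \sqrt{1 + 2}\right) = 65 + 23 \cdot 7 \cdot 2 \left(9 - 2 - \sqrt{3}\right) = 65 + 23 \cdot 7 \cdot 2 \left(7 - \sqrt{3}\right) = 65 + 23 \left(98 - 14 \sqrt{3}\right) = 65 + \left(2254 - 322 \sqrt{3}\right) = 2319 - 322 \sqrt{3}$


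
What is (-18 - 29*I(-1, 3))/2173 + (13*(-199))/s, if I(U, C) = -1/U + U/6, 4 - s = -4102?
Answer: -8692031/13383507 ≈ -0.64946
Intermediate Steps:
s = 4106 (s = 4 - 1*(-4102) = 4 + 4102 = 4106)
I(U, C) = -1/U + U/6 (I(U, C) = -1/U + U*(⅙) = -1/U + U/6)
(-18 - 29*I(-1, 3))/2173 + (13*(-199))/s = (-18 - 29*(-1/(-1) + (⅙)*(-1)))/2173 + (13*(-199))/4106 = (-18 - 29*(-1*(-1) - ⅙))*(1/2173) - 2587*1/4106 = (-18 - 29*(1 - ⅙))*(1/2173) - 2587/4106 = (-18 - 29*⅚)*(1/2173) - 2587/4106 = (-18 - 145/6)*(1/2173) - 2587/4106 = -253/6*1/2173 - 2587/4106 = -253/13038 - 2587/4106 = -8692031/13383507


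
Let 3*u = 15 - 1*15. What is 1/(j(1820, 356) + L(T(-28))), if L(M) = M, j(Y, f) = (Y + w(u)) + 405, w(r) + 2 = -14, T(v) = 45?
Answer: 1/2254 ≈ 0.00044366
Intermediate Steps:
u = 0 (u = (15 - 1*15)/3 = (15 - 15)/3 = (⅓)*0 = 0)
w(r) = -16 (w(r) = -2 - 14 = -16)
j(Y, f) = 389 + Y (j(Y, f) = (Y - 16) + 405 = (-16 + Y) + 405 = 389 + Y)
1/(j(1820, 356) + L(T(-28))) = 1/((389 + 1820) + 45) = 1/(2209 + 45) = 1/2254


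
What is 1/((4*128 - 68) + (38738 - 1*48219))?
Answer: -1/9037 ≈ -0.00011066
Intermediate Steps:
1/((4*128 - 68) + (38738 - 1*48219)) = 1/((512 - 68) + (38738 - 48219)) = 1/(444 - 9481) = 1/(-9037) = -1/9037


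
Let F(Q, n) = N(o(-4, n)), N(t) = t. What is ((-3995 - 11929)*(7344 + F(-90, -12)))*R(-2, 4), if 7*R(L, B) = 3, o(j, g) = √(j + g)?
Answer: -350837568/7 - 191088*I/7 ≈ -5.012e+7 - 27298.0*I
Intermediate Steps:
o(j, g) = √(g + j)
F(Q, n) = √(-4 + n) (F(Q, n) = √(n - 4) = √(-4 + n))
R(L, B) = 3/7 (R(L, B) = (⅐)*3 = 3/7)
((-3995 - 11929)*(7344 + F(-90, -12)))*R(-2, 4) = ((-3995 - 11929)*(7344 + √(-4 - 12)))*(3/7) = -15924*(7344 + √(-16))*(3/7) = -15924*(7344 + 4*I)*(3/7) = (-116945856 - 63696*I)*(3/7) = -350837568/7 - 191088*I/7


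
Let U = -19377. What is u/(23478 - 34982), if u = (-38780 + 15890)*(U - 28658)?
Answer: -549760575/5752 ≈ -95577.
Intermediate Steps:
u = 1099521150 (u = (-38780 + 15890)*(-19377 - 28658) = -22890*(-48035) = 1099521150)
u/(23478 - 34982) = 1099521150/(23478 - 34982) = 1099521150/(-11504) = 1099521150*(-1/11504) = -549760575/5752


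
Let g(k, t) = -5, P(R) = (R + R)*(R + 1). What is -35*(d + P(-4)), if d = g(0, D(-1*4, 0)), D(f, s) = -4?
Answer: -665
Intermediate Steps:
P(R) = 2*R*(1 + R) (P(R) = (2*R)*(1 + R) = 2*R*(1 + R))
d = -5
-35*(d + P(-4)) = -35*(-5 + 2*(-4)*(1 - 4)) = -35*(-5 + 2*(-4)*(-3)) = -35*(-5 + 24) = -35*19 = -665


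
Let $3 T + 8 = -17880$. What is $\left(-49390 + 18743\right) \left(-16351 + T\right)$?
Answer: $\frac{2051540827}{3} \approx 6.8385 \cdot 10^{8}$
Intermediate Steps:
$T = - \frac{17888}{3}$ ($T = - \frac{8}{3} + \frac{1}{3} \left(-17880\right) = - \frac{8}{3} - 5960 = - \frac{17888}{3} \approx -5962.7$)
$\left(-49390 + 18743\right) \left(-16351 + T\right) = \left(-49390 + 18743\right) \left(-16351 - \frac{17888}{3}\right) = \left(-30647\right) \left(- \frac{66941}{3}\right) = \frac{2051540827}{3}$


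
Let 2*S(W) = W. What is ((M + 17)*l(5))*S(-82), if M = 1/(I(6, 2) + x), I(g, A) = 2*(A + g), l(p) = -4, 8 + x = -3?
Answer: 14104/5 ≈ 2820.8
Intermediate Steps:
x = -11 (x = -8 - 3 = -11)
S(W) = W/2
I(g, A) = 2*A + 2*g
M = 1/5 (M = 1/((2*2 + 2*6) - 11) = 1/((4 + 12) - 11) = 1/(16 - 11) = 1/5 ≈ 0.20000)
((M + 17)*l(5))*S(-82) = ((1/5 + 17)*(-4))*((1/2)*(-82)) = ((86/5)*(-4))*(-41) = -344/5*(-41) = 14104/5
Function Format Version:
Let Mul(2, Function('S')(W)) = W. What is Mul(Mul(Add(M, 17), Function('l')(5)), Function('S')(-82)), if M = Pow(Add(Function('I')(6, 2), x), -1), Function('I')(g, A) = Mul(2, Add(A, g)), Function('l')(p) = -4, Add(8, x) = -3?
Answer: Rational(14104, 5) ≈ 2820.8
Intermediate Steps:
x = -11 (x = Add(-8, -3) = -11)
Function('S')(W) = Mul(Rational(1, 2), W)
Function('I')(g, A) = Add(Mul(2, A), Mul(2, g))
M = Rational(1, 5) (M = Pow(Add(Add(Mul(2, 2), Mul(2, 6)), -11), -1) = Pow(Add(Add(4, 12), -11), -1) = Pow(Add(16, -11), -1) = Pow(5, -1) = Rational(1, 5) ≈ 0.20000)
Mul(Mul(Add(M, 17), Function('l')(5)), Function('S')(-82)) = Mul(Mul(Add(Rational(1, 5), 17), -4), Mul(Rational(1, 2), -82)) = Mul(Mul(Rational(86, 5), -4), -41) = Mul(Rational(-344, 5), -41) = Rational(14104, 5)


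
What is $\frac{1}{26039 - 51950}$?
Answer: $- \frac{1}{25911} \approx -3.8594 \cdot 10^{-5}$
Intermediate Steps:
$\frac{1}{26039 - 51950} = \frac{1}{-25911} = - \frac{1}{25911}$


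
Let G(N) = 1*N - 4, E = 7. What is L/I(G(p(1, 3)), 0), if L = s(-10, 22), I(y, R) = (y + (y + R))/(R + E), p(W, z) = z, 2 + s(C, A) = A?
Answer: -70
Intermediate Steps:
s(C, A) = -2 + A
G(N) = -4 + N (G(N) = N - 4 = -4 + N)
I(y, R) = (R + 2*y)/(7 + R) (I(y, R) = (y + (y + R))/(R + 7) = (y + (R + y))/(7 + R) = (R + 2*y)/(7 + R))
L = 20 (L = -2 + 22 = 20)
L/I(G(p(1, 3)), 0) = 20/(((0 + 2*(-4 + 3))/(7 + 0))) = 20/(((0 + 2*(-1))/7)) = 20/(((0 - 2)/7)) = 20/(((⅐)*(-2))) = 20/(-2/7) = 20*(-7/2) = -70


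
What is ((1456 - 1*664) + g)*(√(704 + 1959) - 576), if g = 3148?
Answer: -2269440 + 3940*√2663 ≈ -2.0661e+6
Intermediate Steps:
((1456 - 1*664) + g)*(√(704 + 1959) - 576) = ((1456 - 1*664) + 3148)*(√(704 + 1959) - 576) = ((1456 - 664) + 3148)*(√2663 - 576) = (792 + 3148)*(-576 + √2663) = 3940*(-576 + √2663) = -2269440 + 3940*√2663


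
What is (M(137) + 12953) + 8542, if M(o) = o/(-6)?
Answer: 128833/6 ≈ 21472.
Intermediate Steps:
M(o) = -o/6 (M(o) = o*(-⅙) = -o/6)
(M(137) + 12953) + 8542 = (-⅙*137 + 12953) + 8542 = (-137/6 + 12953) + 8542 = 77581/6 + 8542 = 128833/6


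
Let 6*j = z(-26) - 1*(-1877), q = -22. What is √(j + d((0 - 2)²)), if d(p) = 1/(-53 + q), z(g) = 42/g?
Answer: √1320527/65 ≈ 17.679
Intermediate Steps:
d(p) = -1/75 (d(p) = 1/(-53 - 22) = 1/(-75) = -1/75)
j = 12190/39 (j = (42/(-26) - 1*(-1877))/6 = (42*(-1/26) + 1877)/6 = (-21/13 + 1877)/6 = (⅙)*(24380/13) = 12190/39 ≈ 312.56)
√(j + d((0 - 2)²)) = √(12190/39 - 1/75) = √(101579/325) = √1320527/65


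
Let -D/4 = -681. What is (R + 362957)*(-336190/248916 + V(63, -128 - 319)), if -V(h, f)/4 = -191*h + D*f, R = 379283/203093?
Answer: 7520889443630745385398/4212758099 ≈ 1.7853e+12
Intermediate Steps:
D = 2724 (D = -4*(-681) = 2724)
R = 379283/203093 (R = 379283*(1/203093) = 379283/203093 ≈ 1.8675)
V(h, f) = -10896*f + 764*h (V(h, f) = -4*(-191*h + 2724*f) = -10896*f + 764*h)
(R + 362957)*(-336190/248916 + V(63, -128 - 319)) = (379283/203093 + 362957)*(-336190/248916 + (-10896*(-128 - 319) + 764*63)) = 73714405284*(-336190*1/248916 + (-10896*(-447) + 48132))/203093 = 73714405284*(-168095/124458 + (4870512 + 48132))/203093 = 73714405284*(-168095/124458 + 4918644)/203093 = (73714405284/203093)*(612164426857/124458) = 7520889443630745385398/4212758099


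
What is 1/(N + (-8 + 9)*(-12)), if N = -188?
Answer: -1/200 ≈ -0.0050000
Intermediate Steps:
1/(N + (-8 + 9)*(-12)) = 1/(-188 + (-8 + 9)*(-12)) = 1/(-188 + 1*(-12)) = 1/(-188 - 12) = 1/(-200) = -1/200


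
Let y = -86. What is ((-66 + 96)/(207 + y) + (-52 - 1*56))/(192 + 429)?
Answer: -4346/25047 ≈ -0.17351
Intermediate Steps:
((-66 + 96)/(207 + y) + (-52 - 1*56))/(192 + 429) = ((-66 + 96)/(207 - 86) + (-52 - 1*56))/(192 + 429) = (30/121 + (-52 - 56))/621 = (30*(1/121) - 108)*(1/621) = (30/121 - 108)*(1/621) = -13038/121*1/621 = -4346/25047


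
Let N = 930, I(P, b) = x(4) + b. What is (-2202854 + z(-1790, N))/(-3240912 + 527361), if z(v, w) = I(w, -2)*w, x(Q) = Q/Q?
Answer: 2203784/2713551 ≈ 0.81214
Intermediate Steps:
x(Q) = 1
I(P, b) = 1 + b
z(v, w) = -w (z(v, w) = (1 - 2)*w = -w)
(-2202854 + z(-1790, N))/(-3240912 + 527361) = (-2202854 - 1*930)/(-3240912 + 527361) = (-2202854 - 930)/(-2713551) = -2203784*(-1/2713551) = 2203784/2713551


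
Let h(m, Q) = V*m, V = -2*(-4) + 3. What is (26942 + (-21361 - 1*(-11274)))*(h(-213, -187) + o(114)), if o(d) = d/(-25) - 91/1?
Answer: -205509644/5 ≈ -4.1102e+7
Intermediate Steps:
o(d) = -91 - d/25 (o(d) = d*(-1/25) - 91*1 = -d/25 - 91 = -91 - d/25)
V = 11 (V = 8 + 3 = 11)
h(m, Q) = 11*m
(26942 + (-21361 - 1*(-11274)))*(h(-213, -187) + o(114)) = (26942 + (-21361 - 1*(-11274)))*(11*(-213) + (-91 - 1/25*114)) = (26942 + (-21361 + 11274))*(-2343 + (-91 - 114/25)) = (26942 - 10087)*(-2343 - 2389/25) = 16855*(-60964/25) = -205509644/5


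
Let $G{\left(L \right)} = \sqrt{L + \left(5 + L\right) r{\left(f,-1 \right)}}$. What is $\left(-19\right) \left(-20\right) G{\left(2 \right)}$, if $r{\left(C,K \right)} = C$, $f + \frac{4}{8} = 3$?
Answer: $190 \sqrt{78} \approx 1678.0$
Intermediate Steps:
$f = \frac{5}{2}$ ($f = - \frac{1}{2} + 3 = \frac{5}{2} \approx 2.5$)
$G{\left(L \right)} = \sqrt{\frac{25}{2} + \frac{7 L}{2}}$ ($G{\left(L \right)} = \sqrt{L + \left(5 + L\right) \frac{5}{2}} = \sqrt{L + \left(\frac{25}{2} + \frac{5 L}{2}\right)} = \sqrt{\frac{25}{2} + \frac{7 L}{2}}$)
$\left(-19\right) \left(-20\right) G{\left(2 \right)} = \left(-19\right) \left(-20\right) \frac{\sqrt{50 + 14 \cdot 2}}{2} = 380 \frac{\sqrt{50 + 28}}{2} = 380 \frac{\sqrt{78}}{2} = 190 \sqrt{78}$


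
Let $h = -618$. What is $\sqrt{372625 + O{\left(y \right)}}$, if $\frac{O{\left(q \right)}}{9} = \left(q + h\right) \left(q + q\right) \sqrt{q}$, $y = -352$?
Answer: $\sqrt{372625 + 24583680 i \sqrt{22}} \approx 7605.3 + 7580.8 i$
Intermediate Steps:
$O{\left(q \right)} = 18 q^{\frac{3}{2}} \left(-618 + q\right)$ ($O{\left(q \right)} = 9 \left(q - 618\right) \left(q + q\right) \sqrt{q} = 9 \left(-618 + q\right) 2 q \sqrt{q} = 9 \cdot 2 q \left(-618 + q\right) \sqrt{q} = 9 \cdot 2 q^{\frac{3}{2}} \left(-618 + q\right) = 18 q^{\frac{3}{2}} \left(-618 + q\right)$)
$\sqrt{372625 + O{\left(y \right)}} = \sqrt{372625 + 18 \left(-352\right)^{\frac{3}{2}} \left(-618 - 352\right)} = \sqrt{372625 + 18 \left(- 1408 i \sqrt{22}\right) \left(-970\right)} = \sqrt{372625 + 24583680 i \sqrt{22}}$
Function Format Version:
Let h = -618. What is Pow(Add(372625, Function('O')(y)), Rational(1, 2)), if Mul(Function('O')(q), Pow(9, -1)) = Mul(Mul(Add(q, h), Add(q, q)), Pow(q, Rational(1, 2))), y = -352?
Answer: Pow(Add(372625, Mul(24583680, I, Pow(22, Rational(1, 2)))), Rational(1, 2)) ≈ Add(7605.3, Mul(7580.8, I))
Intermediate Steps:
Function('O')(q) = Mul(18, Pow(q, Rational(3, 2)), Add(-618, q)) (Function('O')(q) = Mul(9, Mul(Mul(Add(q, -618), Add(q, q)), Pow(q, Rational(1, 2)))) = Mul(9, Mul(Mul(Add(-618, q), Mul(2, q)), Pow(q, Rational(1, 2)))) = Mul(9, Mul(Mul(2, q, Add(-618, q)), Pow(q, Rational(1, 2)))) = Mul(9, Mul(2, Pow(q, Rational(3, 2)), Add(-618, q))) = Mul(18, Pow(q, Rational(3, 2)), Add(-618, q)))
Pow(Add(372625, Function('O')(y)), Rational(1, 2)) = Pow(Add(372625, Mul(18, Pow(-352, Rational(3, 2)), Add(-618, -352))), Rational(1, 2)) = Pow(Add(372625, Mul(18, Mul(-1408, I, Pow(22, Rational(1, 2))), -970)), Rational(1, 2)) = Pow(Add(372625, Mul(24583680, I, Pow(22, Rational(1, 2)))), Rational(1, 2))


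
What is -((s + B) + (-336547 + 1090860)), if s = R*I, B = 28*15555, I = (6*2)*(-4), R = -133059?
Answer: -7576685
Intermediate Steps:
I = -48 (I = 12*(-4) = -48)
B = 435540
s = 6386832 (s = -133059*(-48) = 6386832)
-((s + B) + (-336547 + 1090860)) = -((6386832 + 435540) + (-336547 + 1090860)) = -(6822372 + 754313) = -1*7576685 = -7576685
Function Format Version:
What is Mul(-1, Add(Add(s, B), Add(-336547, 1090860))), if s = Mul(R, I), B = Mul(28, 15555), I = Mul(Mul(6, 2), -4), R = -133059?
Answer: -7576685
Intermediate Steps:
I = -48 (I = Mul(12, -4) = -48)
B = 435540
s = 6386832 (s = Mul(-133059, -48) = 6386832)
Mul(-1, Add(Add(s, B), Add(-336547, 1090860))) = Mul(-1, Add(Add(6386832, 435540), Add(-336547, 1090860))) = Mul(-1, Add(6822372, 754313)) = Mul(-1, 7576685) = -7576685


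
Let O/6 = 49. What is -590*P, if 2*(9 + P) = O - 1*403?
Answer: 37465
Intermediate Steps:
O = 294 (O = 6*49 = 294)
P = -127/2 (P = -9 + (294 - 1*403)/2 = -9 + (294 - 403)/2 = -9 + (½)*(-109) = -9 - 109/2 = -127/2 ≈ -63.500)
-590*P = -590*(-127/2) = 37465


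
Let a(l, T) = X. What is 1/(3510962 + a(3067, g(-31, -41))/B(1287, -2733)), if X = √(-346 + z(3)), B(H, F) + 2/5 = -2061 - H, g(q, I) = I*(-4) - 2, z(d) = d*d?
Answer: 984103563010568/3455150213794709854841 + 83710*I*√337/3455150213794709854841 ≈ 2.8482e-7 + 4.4476e-16*I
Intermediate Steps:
z(d) = d²
g(q, I) = -2 - 4*I (g(q, I) = -4*I - 2 = -2 - 4*I)
B(H, F) = -10307/5 - H (B(H, F) = -⅖ + (-2061 - H) = -10307/5 - H)
X = I*√337 (X = √(-346 + 3²) = √(-346 + 9) = √(-337) = I*√337 ≈ 18.358*I)
a(l, T) = I*√337
1/(3510962 + a(3067, g(-31, -41))/B(1287, -2733)) = 1/(3510962 + (I*√337)/(-10307/5 - 1*1287)) = 1/(3510962 + (I*√337)/(-10307/5 - 1287)) = 1/(3510962 + (I*√337)/(-16742/5)) = 1/(3510962 + (I*√337)*(-5/16742)) = 1/(3510962 - 5*I*√337/16742)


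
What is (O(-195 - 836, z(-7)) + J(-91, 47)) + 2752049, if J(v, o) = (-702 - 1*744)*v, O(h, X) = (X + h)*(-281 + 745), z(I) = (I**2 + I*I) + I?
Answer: 2447475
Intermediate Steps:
z(I) = I + 2*I**2 (z(I) = (I**2 + I**2) + I = 2*I**2 + I = I + 2*I**2)
O(h, X) = 464*X + 464*h (O(h, X) = (X + h)*464 = 464*X + 464*h)
J(v, o) = -1446*v (J(v, o) = (-702 - 744)*v = -1446*v)
(O(-195 - 836, z(-7)) + J(-91, 47)) + 2752049 = ((464*(-7*(1 + 2*(-7))) + 464*(-195 - 836)) - 1446*(-91)) + 2752049 = ((464*(-7*(1 - 14)) + 464*(-1031)) + 131586) + 2752049 = ((464*(-7*(-13)) - 478384) + 131586) + 2752049 = ((464*91 - 478384) + 131586) + 2752049 = ((42224 - 478384) + 131586) + 2752049 = (-436160 + 131586) + 2752049 = -304574 + 2752049 = 2447475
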